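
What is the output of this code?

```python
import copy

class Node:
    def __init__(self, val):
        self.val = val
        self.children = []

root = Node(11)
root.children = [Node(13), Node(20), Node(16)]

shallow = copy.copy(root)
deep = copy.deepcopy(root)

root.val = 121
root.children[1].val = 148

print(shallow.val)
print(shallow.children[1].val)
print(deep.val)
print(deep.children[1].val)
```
11
148
11
20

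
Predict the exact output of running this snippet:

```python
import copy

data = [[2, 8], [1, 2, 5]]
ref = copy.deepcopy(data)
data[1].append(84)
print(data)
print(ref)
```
[[2, 8], [1, 2, 5, 84]]
[[2, 8], [1, 2, 5]]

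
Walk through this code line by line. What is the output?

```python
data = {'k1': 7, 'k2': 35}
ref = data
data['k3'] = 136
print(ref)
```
{'k1': 7, 'k2': 35, 'k3': 136}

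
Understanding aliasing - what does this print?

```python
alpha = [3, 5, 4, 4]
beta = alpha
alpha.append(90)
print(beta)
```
[3, 5, 4, 4, 90]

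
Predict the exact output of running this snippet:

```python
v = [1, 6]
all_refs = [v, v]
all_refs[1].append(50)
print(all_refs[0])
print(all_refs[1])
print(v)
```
[1, 6, 50]
[1, 6, 50]
[1, 6, 50]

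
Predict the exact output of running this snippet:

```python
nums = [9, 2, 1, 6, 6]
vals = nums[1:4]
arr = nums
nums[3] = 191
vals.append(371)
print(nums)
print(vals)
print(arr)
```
[9, 2, 1, 191, 6]
[2, 1, 6, 371]
[9, 2, 1, 191, 6]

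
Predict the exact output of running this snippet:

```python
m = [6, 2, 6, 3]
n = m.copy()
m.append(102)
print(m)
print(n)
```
[6, 2, 6, 3, 102]
[6, 2, 6, 3]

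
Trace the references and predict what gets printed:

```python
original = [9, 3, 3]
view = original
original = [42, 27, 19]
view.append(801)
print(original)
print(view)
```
[42, 27, 19]
[9, 3, 3, 801]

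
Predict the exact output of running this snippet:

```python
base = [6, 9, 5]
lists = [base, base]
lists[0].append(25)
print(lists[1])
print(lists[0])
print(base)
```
[6, 9, 5, 25]
[6, 9, 5, 25]
[6, 9, 5, 25]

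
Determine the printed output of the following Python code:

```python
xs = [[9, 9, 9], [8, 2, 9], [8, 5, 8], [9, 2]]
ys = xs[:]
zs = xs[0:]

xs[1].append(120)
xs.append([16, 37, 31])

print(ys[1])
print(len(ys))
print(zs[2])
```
[8, 2, 9, 120]
4
[8, 5, 8]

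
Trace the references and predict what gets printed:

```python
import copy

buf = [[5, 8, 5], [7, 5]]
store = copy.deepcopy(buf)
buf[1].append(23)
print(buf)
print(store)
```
[[5, 8, 5], [7, 5, 23]]
[[5, 8, 5], [7, 5]]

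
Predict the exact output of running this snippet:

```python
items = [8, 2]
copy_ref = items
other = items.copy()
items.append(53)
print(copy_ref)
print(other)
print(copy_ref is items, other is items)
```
[8, 2, 53]
[8, 2]
True False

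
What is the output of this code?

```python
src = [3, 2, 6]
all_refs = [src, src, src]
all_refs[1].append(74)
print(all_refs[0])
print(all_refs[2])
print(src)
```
[3, 2, 6, 74]
[3, 2, 6, 74]
[3, 2, 6, 74]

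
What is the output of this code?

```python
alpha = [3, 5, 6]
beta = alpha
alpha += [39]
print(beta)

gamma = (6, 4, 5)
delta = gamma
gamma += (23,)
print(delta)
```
[3, 5, 6, 39]
(6, 4, 5)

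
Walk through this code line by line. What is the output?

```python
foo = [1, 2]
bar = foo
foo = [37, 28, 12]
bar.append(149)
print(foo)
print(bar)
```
[37, 28, 12]
[1, 2, 149]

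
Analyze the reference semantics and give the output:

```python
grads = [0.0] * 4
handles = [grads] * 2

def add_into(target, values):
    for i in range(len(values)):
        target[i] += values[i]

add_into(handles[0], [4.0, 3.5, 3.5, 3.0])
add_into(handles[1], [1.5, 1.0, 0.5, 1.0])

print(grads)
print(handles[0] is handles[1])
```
[5.5, 4.5, 4.0, 4.0]
True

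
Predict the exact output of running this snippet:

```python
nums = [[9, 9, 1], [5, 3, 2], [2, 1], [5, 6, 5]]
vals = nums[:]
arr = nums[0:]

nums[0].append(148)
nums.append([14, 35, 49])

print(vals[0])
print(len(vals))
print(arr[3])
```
[9, 9, 1, 148]
4
[5, 6, 5]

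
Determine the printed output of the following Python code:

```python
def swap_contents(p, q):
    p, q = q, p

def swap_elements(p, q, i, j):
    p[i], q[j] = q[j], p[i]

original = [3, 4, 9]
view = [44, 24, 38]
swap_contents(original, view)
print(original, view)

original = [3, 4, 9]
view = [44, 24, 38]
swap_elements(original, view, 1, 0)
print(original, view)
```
[3, 4, 9] [44, 24, 38]
[3, 44, 9] [4, 24, 38]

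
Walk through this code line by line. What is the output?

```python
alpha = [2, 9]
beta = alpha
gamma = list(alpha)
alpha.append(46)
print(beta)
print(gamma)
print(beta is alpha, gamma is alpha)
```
[2, 9, 46]
[2, 9]
True False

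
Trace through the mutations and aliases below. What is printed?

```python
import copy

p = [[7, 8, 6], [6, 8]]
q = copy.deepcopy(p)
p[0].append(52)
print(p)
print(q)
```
[[7, 8, 6, 52], [6, 8]]
[[7, 8, 6], [6, 8]]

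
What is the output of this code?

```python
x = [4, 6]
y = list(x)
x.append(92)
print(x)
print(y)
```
[4, 6, 92]
[4, 6]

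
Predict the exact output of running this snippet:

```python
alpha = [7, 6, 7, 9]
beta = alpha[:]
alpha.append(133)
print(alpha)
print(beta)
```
[7, 6, 7, 9, 133]
[7, 6, 7, 9]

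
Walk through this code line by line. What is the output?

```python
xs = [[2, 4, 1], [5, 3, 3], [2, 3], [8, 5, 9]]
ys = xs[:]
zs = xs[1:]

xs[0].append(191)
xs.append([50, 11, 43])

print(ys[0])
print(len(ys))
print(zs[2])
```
[2, 4, 1, 191]
4
[8, 5, 9]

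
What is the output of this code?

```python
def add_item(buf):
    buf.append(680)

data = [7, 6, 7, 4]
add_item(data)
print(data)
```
[7, 6, 7, 4, 680]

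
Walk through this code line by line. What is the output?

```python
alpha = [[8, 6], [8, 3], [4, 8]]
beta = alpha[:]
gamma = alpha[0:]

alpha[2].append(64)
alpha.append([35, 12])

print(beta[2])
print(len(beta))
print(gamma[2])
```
[4, 8, 64]
3
[4, 8, 64]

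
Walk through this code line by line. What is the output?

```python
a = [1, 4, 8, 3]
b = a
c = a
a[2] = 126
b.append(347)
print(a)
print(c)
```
[1, 4, 126, 3, 347]
[1, 4, 126, 3, 347]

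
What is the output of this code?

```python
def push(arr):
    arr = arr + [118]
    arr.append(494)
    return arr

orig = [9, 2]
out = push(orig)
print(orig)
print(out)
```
[9, 2]
[9, 2, 118, 494]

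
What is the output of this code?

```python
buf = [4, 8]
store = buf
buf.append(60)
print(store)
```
[4, 8, 60]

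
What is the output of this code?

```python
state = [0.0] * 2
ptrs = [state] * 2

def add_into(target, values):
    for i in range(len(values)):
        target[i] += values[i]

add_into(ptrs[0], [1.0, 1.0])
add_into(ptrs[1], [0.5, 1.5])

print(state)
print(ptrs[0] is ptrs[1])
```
[1.5, 2.5]
True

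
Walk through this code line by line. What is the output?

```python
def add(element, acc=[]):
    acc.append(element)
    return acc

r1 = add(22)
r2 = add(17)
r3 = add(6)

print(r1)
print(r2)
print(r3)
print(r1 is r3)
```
[22, 17, 6]
[22, 17, 6]
[22, 17, 6]
True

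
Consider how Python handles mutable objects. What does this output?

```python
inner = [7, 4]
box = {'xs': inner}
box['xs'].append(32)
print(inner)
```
[7, 4, 32]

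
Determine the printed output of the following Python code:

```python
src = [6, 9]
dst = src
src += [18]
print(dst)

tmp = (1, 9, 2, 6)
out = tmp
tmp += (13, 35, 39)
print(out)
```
[6, 9, 18]
(1, 9, 2, 6)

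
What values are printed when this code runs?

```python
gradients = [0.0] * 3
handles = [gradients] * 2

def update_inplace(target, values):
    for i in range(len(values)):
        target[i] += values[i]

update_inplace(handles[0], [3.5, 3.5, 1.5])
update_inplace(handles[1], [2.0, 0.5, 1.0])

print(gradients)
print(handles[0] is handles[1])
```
[5.5, 4.0, 2.5]
True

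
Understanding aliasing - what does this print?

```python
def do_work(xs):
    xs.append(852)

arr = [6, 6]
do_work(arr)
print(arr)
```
[6, 6, 852]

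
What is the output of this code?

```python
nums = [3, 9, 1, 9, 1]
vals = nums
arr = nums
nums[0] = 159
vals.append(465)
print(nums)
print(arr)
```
[159, 9, 1, 9, 1, 465]
[159, 9, 1, 9, 1, 465]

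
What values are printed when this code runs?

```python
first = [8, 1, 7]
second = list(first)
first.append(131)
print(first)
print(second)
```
[8, 1, 7, 131]
[8, 1, 7]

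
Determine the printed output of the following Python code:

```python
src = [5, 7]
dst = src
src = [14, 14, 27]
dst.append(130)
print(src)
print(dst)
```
[14, 14, 27]
[5, 7, 130]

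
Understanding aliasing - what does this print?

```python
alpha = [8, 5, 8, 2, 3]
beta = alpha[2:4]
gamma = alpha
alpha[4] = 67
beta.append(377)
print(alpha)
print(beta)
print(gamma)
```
[8, 5, 8, 2, 67]
[8, 2, 377]
[8, 5, 8, 2, 67]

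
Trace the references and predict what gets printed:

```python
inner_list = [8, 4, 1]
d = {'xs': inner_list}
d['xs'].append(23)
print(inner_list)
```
[8, 4, 1, 23]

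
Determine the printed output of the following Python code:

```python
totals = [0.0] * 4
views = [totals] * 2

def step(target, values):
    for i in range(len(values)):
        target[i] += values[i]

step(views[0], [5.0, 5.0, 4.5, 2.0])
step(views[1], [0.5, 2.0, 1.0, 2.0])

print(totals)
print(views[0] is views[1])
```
[5.5, 7.0, 5.5, 4.0]
True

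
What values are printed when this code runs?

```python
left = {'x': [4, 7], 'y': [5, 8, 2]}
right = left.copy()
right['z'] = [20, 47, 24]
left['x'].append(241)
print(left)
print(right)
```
{'x': [4, 7, 241], 'y': [5, 8, 2]}
{'x': [4, 7, 241], 'y': [5, 8, 2], 'z': [20, 47, 24]}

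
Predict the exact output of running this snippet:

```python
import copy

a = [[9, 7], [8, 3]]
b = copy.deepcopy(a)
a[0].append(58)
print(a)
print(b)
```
[[9, 7, 58], [8, 3]]
[[9, 7], [8, 3]]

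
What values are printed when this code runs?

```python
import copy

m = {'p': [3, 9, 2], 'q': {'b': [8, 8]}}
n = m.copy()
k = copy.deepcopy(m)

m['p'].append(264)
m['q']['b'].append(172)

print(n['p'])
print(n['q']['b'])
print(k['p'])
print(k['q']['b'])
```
[3, 9, 2, 264]
[8, 8, 172]
[3, 9, 2]
[8, 8]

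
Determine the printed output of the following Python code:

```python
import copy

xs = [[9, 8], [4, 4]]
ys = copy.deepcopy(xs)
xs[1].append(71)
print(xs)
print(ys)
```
[[9, 8], [4, 4, 71]]
[[9, 8], [4, 4]]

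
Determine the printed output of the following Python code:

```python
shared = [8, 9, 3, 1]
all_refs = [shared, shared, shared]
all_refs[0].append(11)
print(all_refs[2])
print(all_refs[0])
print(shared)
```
[8, 9, 3, 1, 11]
[8, 9, 3, 1, 11]
[8, 9, 3, 1, 11]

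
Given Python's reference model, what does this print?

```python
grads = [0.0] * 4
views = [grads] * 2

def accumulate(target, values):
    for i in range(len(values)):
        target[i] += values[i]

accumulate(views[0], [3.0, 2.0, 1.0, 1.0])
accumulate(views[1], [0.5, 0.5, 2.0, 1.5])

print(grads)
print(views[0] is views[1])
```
[3.5, 2.5, 3.0, 2.5]
True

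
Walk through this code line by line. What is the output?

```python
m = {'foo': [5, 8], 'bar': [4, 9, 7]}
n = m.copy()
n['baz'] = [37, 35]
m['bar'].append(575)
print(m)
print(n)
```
{'foo': [5, 8], 'bar': [4, 9, 7, 575]}
{'foo': [5, 8], 'bar': [4, 9, 7, 575], 'baz': [37, 35]}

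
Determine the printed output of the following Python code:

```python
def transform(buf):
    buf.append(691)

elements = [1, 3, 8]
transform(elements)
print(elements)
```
[1, 3, 8, 691]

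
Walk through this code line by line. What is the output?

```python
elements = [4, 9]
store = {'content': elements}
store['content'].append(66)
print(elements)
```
[4, 9, 66]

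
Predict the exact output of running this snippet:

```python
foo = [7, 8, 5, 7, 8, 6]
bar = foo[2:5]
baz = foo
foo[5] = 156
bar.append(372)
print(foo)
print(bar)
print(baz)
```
[7, 8, 5, 7, 8, 156]
[5, 7, 8, 372]
[7, 8, 5, 7, 8, 156]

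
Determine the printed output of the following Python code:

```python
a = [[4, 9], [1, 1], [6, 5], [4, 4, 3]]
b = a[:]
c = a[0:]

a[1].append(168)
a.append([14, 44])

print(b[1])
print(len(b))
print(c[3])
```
[1, 1, 168]
4
[4, 4, 3]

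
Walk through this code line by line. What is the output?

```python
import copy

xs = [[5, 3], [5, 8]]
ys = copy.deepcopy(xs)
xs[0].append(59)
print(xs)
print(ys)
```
[[5, 3, 59], [5, 8]]
[[5, 3], [5, 8]]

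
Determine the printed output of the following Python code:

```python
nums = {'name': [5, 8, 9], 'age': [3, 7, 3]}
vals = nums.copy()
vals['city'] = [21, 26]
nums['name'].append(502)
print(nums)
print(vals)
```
{'name': [5, 8, 9, 502], 'age': [3, 7, 3]}
{'name': [5, 8, 9, 502], 'age': [3, 7, 3], 'city': [21, 26]}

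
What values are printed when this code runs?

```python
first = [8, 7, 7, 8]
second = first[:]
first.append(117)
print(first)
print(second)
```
[8, 7, 7, 8, 117]
[8, 7, 7, 8]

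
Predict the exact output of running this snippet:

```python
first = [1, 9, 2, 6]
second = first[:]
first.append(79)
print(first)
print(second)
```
[1, 9, 2, 6, 79]
[1, 9, 2, 6]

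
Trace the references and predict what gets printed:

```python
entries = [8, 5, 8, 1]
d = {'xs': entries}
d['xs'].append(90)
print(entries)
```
[8, 5, 8, 1, 90]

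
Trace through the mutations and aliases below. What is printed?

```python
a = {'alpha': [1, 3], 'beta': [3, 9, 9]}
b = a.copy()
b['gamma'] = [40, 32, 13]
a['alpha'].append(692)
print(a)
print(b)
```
{'alpha': [1, 3, 692], 'beta': [3, 9, 9]}
{'alpha': [1, 3, 692], 'beta': [3, 9, 9], 'gamma': [40, 32, 13]}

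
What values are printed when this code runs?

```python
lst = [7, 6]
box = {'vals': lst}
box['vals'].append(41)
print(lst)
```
[7, 6, 41]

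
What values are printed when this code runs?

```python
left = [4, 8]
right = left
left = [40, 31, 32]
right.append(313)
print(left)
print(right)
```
[40, 31, 32]
[4, 8, 313]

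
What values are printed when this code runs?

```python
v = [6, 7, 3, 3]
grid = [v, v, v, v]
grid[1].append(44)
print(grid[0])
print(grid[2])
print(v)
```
[6, 7, 3, 3, 44]
[6, 7, 3, 3, 44]
[6, 7, 3, 3, 44]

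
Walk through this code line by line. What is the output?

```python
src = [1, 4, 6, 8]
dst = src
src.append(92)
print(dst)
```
[1, 4, 6, 8, 92]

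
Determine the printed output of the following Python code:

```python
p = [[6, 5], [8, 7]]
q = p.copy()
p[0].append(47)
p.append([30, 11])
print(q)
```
[[6, 5, 47], [8, 7]]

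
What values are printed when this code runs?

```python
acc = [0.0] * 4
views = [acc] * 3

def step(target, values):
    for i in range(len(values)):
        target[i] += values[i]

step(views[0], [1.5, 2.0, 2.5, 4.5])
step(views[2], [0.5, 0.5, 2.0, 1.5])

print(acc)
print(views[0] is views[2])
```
[2.0, 2.5, 4.5, 6.0]
True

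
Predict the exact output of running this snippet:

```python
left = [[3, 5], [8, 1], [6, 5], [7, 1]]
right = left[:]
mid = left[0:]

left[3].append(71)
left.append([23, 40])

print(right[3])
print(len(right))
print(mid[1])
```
[7, 1, 71]
4
[8, 1]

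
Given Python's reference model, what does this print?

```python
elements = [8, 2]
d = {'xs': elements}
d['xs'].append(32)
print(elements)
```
[8, 2, 32]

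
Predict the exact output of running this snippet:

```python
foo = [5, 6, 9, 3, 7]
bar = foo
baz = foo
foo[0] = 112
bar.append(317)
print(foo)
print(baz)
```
[112, 6, 9, 3, 7, 317]
[112, 6, 9, 3, 7, 317]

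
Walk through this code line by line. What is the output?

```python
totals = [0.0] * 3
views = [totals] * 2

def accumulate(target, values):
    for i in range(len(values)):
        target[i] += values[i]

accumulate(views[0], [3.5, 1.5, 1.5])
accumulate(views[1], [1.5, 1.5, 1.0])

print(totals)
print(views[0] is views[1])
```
[5.0, 3.0, 2.5]
True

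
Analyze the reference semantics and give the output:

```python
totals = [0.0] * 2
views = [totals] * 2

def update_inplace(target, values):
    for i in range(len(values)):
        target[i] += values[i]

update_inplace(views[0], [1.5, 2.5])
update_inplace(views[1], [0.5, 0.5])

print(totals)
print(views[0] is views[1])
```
[2.0, 3.0]
True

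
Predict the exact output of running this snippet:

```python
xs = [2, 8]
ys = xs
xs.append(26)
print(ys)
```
[2, 8, 26]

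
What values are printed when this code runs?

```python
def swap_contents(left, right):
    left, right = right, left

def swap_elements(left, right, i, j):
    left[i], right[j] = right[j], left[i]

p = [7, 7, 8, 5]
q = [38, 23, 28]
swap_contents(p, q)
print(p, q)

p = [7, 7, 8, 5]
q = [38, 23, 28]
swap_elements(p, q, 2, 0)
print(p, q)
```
[7, 7, 8, 5] [38, 23, 28]
[7, 7, 38, 5] [8, 23, 28]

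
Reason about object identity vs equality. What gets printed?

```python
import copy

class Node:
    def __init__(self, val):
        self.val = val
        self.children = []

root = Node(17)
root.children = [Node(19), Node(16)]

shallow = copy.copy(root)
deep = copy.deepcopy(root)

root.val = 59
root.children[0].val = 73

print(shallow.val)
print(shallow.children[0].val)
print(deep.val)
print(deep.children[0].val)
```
17
73
17
19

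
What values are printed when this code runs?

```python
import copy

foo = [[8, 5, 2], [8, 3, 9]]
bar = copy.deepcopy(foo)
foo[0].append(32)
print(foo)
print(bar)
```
[[8, 5, 2, 32], [8, 3, 9]]
[[8, 5, 2], [8, 3, 9]]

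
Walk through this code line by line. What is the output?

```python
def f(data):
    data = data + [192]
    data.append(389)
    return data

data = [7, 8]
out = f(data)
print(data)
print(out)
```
[7, 8]
[7, 8, 192, 389]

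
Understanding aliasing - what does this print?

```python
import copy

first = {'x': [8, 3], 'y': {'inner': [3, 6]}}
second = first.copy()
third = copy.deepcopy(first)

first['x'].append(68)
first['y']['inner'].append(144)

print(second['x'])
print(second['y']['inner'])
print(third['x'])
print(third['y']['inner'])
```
[8, 3, 68]
[3, 6, 144]
[8, 3]
[3, 6]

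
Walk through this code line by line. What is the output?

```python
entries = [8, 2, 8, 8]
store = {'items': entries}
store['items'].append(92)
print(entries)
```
[8, 2, 8, 8, 92]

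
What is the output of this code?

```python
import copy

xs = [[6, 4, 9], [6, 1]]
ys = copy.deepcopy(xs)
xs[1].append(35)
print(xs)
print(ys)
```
[[6, 4, 9], [6, 1, 35]]
[[6, 4, 9], [6, 1]]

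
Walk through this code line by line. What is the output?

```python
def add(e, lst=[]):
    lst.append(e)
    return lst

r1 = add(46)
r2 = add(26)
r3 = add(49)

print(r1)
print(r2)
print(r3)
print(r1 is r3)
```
[46, 26, 49]
[46, 26, 49]
[46, 26, 49]
True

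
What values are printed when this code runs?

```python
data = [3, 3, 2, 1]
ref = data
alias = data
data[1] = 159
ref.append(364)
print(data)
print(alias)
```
[3, 159, 2, 1, 364]
[3, 159, 2, 1, 364]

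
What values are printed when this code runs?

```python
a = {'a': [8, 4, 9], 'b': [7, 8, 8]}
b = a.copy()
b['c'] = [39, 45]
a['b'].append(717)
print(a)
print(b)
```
{'a': [8, 4, 9], 'b': [7, 8, 8, 717]}
{'a': [8, 4, 9], 'b': [7, 8, 8, 717], 'c': [39, 45]}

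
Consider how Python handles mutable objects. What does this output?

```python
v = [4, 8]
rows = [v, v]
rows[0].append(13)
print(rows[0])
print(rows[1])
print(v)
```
[4, 8, 13]
[4, 8, 13]
[4, 8, 13]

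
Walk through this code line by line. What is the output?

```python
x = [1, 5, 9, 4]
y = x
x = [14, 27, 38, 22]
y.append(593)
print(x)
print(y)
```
[14, 27, 38, 22]
[1, 5, 9, 4, 593]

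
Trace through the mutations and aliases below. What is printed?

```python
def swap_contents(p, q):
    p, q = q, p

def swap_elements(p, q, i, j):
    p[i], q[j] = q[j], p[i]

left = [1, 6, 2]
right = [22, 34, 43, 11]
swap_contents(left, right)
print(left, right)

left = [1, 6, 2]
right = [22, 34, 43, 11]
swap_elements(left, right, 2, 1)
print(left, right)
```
[1, 6, 2] [22, 34, 43, 11]
[1, 6, 34] [22, 2, 43, 11]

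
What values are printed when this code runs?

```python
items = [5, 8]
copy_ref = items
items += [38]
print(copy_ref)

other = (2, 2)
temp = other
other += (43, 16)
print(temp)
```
[5, 8, 38]
(2, 2)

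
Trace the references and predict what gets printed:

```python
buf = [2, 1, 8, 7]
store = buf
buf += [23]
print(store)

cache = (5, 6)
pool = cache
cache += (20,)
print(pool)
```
[2, 1, 8, 7, 23]
(5, 6)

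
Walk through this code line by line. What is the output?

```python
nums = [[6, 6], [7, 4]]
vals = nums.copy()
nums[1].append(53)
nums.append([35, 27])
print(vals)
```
[[6, 6], [7, 4, 53]]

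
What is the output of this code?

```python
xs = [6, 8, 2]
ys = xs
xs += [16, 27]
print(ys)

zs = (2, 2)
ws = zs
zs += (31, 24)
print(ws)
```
[6, 8, 2, 16, 27]
(2, 2)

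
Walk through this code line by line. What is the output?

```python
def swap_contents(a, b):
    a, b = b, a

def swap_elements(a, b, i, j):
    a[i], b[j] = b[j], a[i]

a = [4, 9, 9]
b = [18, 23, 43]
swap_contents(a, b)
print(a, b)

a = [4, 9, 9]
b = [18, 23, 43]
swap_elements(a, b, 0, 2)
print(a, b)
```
[4, 9, 9] [18, 23, 43]
[43, 9, 9] [18, 23, 4]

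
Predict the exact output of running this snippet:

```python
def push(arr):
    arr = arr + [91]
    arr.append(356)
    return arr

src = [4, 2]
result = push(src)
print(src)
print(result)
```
[4, 2]
[4, 2, 91, 356]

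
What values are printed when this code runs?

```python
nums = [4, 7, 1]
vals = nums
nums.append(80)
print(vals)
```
[4, 7, 1, 80]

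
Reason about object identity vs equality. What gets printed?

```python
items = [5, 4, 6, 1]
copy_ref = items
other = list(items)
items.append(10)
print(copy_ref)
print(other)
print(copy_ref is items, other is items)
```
[5, 4, 6, 1, 10]
[5, 4, 6, 1]
True False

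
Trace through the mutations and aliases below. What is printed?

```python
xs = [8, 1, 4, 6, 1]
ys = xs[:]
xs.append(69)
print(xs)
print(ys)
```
[8, 1, 4, 6, 1, 69]
[8, 1, 4, 6, 1]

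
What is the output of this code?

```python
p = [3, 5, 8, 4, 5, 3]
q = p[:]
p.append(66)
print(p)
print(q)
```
[3, 5, 8, 4, 5, 3, 66]
[3, 5, 8, 4, 5, 3]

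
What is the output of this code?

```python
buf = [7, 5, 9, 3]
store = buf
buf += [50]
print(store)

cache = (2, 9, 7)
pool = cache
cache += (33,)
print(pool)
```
[7, 5, 9, 3, 50]
(2, 9, 7)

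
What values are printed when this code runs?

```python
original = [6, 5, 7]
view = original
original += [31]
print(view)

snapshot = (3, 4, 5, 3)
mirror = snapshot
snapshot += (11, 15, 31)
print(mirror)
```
[6, 5, 7, 31]
(3, 4, 5, 3)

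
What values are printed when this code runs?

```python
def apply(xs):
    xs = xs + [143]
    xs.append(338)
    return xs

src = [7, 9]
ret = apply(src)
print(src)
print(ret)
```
[7, 9]
[7, 9, 143, 338]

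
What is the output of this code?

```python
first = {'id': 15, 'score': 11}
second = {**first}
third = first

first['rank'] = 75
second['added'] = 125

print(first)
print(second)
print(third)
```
{'id': 15, 'score': 11, 'rank': 75}
{'id': 15, 'score': 11, 'added': 125}
{'id': 15, 'score': 11, 'rank': 75}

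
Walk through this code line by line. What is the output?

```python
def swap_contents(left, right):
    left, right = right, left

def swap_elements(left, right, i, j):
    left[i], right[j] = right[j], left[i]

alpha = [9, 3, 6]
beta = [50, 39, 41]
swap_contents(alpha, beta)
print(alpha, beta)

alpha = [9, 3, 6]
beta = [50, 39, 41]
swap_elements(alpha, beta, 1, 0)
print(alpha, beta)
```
[9, 3, 6] [50, 39, 41]
[9, 50, 6] [3, 39, 41]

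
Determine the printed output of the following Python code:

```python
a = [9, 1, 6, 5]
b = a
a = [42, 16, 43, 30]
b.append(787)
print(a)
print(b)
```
[42, 16, 43, 30]
[9, 1, 6, 5, 787]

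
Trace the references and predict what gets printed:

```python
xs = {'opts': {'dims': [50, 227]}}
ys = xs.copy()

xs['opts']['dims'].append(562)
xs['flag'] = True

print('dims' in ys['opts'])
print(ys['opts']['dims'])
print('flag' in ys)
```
True
[50, 227, 562]
False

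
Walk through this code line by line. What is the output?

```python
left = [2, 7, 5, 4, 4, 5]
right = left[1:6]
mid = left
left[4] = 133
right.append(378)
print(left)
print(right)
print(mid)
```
[2, 7, 5, 4, 133, 5]
[7, 5, 4, 4, 5, 378]
[2, 7, 5, 4, 133, 5]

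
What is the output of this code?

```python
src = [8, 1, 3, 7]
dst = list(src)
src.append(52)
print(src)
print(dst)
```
[8, 1, 3, 7, 52]
[8, 1, 3, 7]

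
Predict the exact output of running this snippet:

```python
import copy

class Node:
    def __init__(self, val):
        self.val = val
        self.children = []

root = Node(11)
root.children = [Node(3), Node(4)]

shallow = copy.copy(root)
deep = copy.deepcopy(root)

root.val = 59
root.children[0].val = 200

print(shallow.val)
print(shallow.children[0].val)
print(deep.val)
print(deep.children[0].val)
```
11
200
11
3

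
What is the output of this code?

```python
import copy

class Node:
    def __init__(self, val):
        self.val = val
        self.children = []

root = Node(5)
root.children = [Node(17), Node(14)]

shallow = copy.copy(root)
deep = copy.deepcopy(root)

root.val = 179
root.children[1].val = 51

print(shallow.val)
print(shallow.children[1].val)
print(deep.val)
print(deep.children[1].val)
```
5
51
5
14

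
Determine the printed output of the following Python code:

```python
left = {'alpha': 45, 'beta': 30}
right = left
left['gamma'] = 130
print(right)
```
{'alpha': 45, 'beta': 30, 'gamma': 130}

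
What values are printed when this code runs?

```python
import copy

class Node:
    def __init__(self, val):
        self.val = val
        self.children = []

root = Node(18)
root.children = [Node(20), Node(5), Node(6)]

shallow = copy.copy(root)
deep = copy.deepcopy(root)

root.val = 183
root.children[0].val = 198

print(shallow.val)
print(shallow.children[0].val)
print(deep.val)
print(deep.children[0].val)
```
18
198
18
20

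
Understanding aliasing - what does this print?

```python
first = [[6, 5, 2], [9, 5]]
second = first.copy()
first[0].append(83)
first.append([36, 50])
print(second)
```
[[6, 5, 2, 83], [9, 5]]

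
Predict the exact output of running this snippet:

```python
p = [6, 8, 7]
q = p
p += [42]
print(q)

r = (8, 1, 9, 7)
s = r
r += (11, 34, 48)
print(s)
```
[6, 8, 7, 42]
(8, 1, 9, 7)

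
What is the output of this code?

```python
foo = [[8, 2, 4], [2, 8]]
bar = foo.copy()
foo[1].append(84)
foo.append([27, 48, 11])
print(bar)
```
[[8, 2, 4], [2, 8, 84]]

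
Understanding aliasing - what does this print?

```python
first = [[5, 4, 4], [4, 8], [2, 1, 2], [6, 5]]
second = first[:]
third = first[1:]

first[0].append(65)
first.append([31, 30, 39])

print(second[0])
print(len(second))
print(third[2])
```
[5, 4, 4, 65]
4
[6, 5]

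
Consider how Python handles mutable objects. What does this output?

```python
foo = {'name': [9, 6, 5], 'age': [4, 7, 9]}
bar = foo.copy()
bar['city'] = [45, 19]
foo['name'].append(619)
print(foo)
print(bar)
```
{'name': [9, 6, 5, 619], 'age': [4, 7, 9]}
{'name': [9, 6, 5, 619], 'age': [4, 7, 9], 'city': [45, 19]}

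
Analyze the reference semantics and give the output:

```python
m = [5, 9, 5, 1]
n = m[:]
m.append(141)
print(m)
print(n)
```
[5, 9, 5, 1, 141]
[5, 9, 5, 1]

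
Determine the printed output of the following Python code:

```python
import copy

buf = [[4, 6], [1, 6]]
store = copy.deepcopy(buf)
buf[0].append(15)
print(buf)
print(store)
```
[[4, 6, 15], [1, 6]]
[[4, 6], [1, 6]]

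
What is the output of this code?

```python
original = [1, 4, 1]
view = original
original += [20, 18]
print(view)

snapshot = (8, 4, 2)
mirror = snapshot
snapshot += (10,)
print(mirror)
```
[1, 4, 1, 20, 18]
(8, 4, 2)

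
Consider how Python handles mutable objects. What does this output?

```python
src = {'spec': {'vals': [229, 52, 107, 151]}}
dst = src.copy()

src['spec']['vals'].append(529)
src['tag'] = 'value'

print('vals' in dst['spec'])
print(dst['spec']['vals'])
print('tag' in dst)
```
True
[229, 52, 107, 151, 529]
False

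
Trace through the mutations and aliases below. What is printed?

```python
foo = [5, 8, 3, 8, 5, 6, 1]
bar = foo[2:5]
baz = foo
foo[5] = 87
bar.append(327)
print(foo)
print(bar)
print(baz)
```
[5, 8, 3, 8, 5, 87, 1]
[3, 8, 5, 327]
[5, 8, 3, 8, 5, 87, 1]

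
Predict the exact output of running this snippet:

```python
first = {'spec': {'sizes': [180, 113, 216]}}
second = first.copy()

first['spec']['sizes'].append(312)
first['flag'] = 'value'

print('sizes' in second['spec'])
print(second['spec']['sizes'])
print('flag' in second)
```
True
[180, 113, 216, 312]
False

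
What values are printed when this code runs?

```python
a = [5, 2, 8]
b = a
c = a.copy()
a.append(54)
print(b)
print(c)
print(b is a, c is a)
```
[5, 2, 8, 54]
[5, 2, 8]
True False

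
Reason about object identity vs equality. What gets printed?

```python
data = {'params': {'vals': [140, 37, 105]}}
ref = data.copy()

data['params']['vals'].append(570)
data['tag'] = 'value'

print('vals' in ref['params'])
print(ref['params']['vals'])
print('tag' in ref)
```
True
[140, 37, 105, 570]
False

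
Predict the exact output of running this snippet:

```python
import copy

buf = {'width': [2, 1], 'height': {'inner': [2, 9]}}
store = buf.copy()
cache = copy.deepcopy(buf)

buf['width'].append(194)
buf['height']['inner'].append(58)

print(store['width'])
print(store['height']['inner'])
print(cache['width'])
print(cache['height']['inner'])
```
[2, 1, 194]
[2, 9, 58]
[2, 1]
[2, 9]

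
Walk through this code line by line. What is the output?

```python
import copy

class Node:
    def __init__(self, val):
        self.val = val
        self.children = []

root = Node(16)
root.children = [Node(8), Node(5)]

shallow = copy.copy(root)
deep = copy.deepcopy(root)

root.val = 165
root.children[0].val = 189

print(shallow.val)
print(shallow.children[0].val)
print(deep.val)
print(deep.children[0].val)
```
16
189
16
8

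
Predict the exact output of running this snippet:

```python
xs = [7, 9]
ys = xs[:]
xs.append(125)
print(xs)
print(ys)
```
[7, 9, 125]
[7, 9]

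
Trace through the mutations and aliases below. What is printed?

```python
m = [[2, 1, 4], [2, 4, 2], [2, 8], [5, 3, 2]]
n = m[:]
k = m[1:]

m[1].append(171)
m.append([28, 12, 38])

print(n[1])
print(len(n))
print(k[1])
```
[2, 4, 2, 171]
4
[2, 8]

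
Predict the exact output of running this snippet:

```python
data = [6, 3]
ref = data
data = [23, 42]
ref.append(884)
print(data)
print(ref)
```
[23, 42]
[6, 3, 884]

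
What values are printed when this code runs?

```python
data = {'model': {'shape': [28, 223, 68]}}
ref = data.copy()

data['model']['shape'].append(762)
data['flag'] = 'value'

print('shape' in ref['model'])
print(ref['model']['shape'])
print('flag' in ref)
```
True
[28, 223, 68, 762]
False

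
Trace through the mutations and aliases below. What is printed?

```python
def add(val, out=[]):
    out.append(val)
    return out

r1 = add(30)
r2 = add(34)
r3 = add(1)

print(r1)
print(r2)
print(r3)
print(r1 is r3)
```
[30, 34, 1]
[30, 34, 1]
[30, 34, 1]
True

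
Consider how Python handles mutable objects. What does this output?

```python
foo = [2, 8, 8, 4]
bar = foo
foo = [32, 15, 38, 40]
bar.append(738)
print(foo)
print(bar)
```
[32, 15, 38, 40]
[2, 8, 8, 4, 738]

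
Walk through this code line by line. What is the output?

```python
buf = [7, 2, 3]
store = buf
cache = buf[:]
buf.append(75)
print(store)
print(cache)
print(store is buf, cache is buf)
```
[7, 2, 3, 75]
[7, 2, 3]
True False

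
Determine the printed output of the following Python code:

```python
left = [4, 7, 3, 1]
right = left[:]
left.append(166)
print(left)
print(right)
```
[4, 7, 3, 1, 166]
[4, 7, 3, 1]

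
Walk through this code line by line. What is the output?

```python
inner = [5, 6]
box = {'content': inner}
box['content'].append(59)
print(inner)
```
[5, 6, 59]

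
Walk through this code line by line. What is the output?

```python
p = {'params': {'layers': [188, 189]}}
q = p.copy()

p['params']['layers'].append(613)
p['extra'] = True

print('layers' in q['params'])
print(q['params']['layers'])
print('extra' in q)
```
True
[188, 189, 613]
False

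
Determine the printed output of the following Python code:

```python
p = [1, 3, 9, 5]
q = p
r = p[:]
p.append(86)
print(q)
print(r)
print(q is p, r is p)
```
[1, 3, 9, 5, 86]
[1, 3, 9, 5]
True False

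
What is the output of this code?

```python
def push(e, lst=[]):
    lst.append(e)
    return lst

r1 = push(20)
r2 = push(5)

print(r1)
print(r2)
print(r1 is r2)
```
[20, 5]
[20, 5]
True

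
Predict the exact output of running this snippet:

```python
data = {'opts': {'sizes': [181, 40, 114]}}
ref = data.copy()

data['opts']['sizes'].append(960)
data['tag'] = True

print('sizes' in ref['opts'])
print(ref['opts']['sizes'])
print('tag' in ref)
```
True
[181, 40, 114, 960]
False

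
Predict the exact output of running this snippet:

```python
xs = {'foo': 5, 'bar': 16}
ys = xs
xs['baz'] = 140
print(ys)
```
{'foo': 5, 'bar': 16, 'baz': 140}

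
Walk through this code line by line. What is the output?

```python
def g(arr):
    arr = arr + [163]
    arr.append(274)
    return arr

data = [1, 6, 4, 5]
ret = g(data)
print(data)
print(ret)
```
[1, 6, 4, 5]
[1, 6, 4, 5, 163, 274]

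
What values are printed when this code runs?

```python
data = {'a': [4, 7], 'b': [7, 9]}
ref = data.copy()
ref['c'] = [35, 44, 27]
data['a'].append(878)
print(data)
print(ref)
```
{'a': [4, 7, 878], 'b': [7, 9]}
{'a': [4, 7, 878], 'b': [7, 9], 'c': [35, 44, 27]}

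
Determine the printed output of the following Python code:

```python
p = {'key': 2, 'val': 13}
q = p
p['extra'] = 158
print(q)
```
{'key': 2, 'val': 13, 'extra': 158}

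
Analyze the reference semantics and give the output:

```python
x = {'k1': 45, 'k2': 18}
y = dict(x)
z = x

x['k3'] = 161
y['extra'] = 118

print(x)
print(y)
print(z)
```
{'k1': 45, 'k2': 18, 'k3': 161}
{'k1': 45, 'k2': 18, 'extra': 118}
{'k1': 45, 'k2': 18, 'k3': 161}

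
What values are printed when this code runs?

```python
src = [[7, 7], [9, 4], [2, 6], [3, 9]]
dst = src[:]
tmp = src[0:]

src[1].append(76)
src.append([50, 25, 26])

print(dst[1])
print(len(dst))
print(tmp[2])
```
[9, 4, 76]
4
[2, 6]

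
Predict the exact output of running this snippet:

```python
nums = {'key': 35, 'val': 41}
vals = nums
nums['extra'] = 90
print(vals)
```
{'key': 35, 'val': 41, 'extra': 90}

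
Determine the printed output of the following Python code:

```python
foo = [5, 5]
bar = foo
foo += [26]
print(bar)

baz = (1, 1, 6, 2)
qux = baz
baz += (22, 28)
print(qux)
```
[5, 5, 26]
(1, 1, 6, 2)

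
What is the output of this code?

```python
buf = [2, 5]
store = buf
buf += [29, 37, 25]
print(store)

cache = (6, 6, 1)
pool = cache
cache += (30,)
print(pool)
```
[2, 5, 29, 37, 25]
(6, 6, 1)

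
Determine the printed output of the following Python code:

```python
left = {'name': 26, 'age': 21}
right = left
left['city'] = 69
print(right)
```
{'name': 26, 'age': 21, 'city': 69}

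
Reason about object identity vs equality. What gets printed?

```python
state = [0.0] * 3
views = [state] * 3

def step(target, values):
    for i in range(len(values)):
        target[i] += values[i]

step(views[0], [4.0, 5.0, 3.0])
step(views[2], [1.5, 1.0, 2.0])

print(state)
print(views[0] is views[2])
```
[5.5, 6.0, 5.0]
True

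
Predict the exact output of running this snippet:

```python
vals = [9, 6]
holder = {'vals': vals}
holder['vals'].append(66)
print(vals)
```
[9, 6, 66]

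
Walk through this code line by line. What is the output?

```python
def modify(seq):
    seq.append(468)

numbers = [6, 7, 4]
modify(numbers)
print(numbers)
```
[6, 7, 4, 468]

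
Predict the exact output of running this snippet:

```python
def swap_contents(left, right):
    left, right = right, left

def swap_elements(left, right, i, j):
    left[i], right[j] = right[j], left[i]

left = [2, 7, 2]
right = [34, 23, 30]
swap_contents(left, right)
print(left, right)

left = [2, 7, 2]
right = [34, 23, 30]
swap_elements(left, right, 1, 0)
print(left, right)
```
[2, 7, 2] [34, 23, 30]
[2, 34, 2] [7, 23, 30]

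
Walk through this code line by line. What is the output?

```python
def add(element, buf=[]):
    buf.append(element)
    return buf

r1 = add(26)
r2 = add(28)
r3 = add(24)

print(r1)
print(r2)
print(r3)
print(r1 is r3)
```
[26, 28, 24]
[26, 28, 24]
[26, 28, 24]
True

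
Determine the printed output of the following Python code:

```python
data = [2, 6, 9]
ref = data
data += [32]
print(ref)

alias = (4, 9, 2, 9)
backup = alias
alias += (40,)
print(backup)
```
[2, 6, 9, 32]
(4, 9, 2, 9)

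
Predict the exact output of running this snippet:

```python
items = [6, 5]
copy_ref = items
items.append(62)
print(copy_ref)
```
[6, 5, 62]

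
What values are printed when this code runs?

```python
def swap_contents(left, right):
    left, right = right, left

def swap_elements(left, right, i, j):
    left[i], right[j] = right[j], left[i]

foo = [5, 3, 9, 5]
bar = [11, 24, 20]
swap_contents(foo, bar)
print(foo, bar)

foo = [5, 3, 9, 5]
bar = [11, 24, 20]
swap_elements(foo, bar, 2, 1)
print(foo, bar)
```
[5, 3, 9, 5] [11, 24, 20]
[5, 3, 24, 5] [11, 9, 20]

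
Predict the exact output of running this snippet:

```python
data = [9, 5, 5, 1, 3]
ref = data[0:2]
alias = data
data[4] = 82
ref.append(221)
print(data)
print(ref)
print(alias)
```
[9, 5, 5, 1, 82]
[9, 5, 221]
[9, 5, 5, 1, 82]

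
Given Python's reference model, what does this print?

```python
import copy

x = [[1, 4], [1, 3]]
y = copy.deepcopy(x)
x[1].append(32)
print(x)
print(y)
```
[[1, 4], [1, 3, 32]]
[[1, 4], [1, 3]]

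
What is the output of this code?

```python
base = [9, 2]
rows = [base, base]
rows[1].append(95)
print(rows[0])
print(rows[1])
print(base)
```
[9, 2, 95]
[9, 2, 95]
[9, 2, 95]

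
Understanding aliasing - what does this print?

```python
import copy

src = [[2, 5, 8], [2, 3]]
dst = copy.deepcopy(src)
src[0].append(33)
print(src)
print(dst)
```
[[2, 5, 8, 33], [2, 3]]
[[2, 5, 8], [2, 3]]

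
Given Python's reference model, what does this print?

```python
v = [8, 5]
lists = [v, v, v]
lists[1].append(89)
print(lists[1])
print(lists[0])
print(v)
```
[8, 5, 89]
[8, 5, 89]
[8, 5, 89]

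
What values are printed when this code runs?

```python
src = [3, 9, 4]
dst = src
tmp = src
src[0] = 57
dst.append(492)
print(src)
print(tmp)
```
[57, 9, 4, 492]
[57, 9, 4, 492]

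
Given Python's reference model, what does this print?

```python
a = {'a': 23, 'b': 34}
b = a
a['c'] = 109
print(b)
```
{'a': 23, 'b': 34, 'c': 109}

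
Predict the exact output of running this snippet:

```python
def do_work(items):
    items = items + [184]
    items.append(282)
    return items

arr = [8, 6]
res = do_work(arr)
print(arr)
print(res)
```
[8, 6]
[8, 6, 184, 282]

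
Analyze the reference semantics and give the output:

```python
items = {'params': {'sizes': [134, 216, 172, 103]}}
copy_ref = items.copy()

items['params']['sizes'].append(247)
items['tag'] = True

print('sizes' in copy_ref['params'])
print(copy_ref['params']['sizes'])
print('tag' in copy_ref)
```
True
[134, 216, 172, 103, 247]
False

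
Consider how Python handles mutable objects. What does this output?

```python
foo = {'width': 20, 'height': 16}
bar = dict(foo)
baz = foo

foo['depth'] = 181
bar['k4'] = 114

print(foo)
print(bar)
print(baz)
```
{'width': 20, 'height': 16, 'depth': 181}
{'width': 20, 'height': 16, 'k4': 114}
{'width': 20, 'height': 16, 'depth': 181}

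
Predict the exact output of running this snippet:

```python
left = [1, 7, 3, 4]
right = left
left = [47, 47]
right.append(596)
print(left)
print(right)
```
[47, 47]
[1, 7, 3, 4, 596]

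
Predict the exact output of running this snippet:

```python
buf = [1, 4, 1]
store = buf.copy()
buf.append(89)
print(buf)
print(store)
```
[1, 4, 1, 89]
[1, 4, 1]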